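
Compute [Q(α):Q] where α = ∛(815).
[Q(α):Q] = 3

The minimal polynomial of α is x^3 - 815, irreducible over Q since 815 is not a perfect cube (so x^3 - 815 has no rational root). Hence [Q(α):Q] = deg(m_α) = 3.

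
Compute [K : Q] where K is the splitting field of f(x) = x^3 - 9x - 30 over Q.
[K : Q] = 6

By the rational root test, any rational root of the monic integer polynomial f(x) = x^3 - 9x - 30 must be an integer dividing the constant term -30, i.e. one of ±{1, 2, 3, 5, 6, 10, 15, 30}. Evaluating: f(1) = -38, f(-1) = -22, f(2) = -40, f(-2) = -20, f(3) = -30, f(-3) = -30, f(5) = 50, f(-5) = -110, f(6) = 132, f(-6) = -192, f(10) = 880, f(-10) = -940, f(15) = 3210, f(-15) = -3270, f(30) = 26700, f(-30) = -26760; none is 0, so f has no rational root and is therefore irreducible over Q (a cubic with no linear factor over a field is irreducible). For an irreducible cubic, the Galois group is A_3 or S_3 according as the discriminant disc(f) = -4a^3 - 27b^2 = -4·(-9)^3 - 27·(-30)^2 = -21384 is or is not a square in Q. Here disc(f) = -21384 is not a perfect square in Q, so the Galois group of f over Q is not contained in A_3 and must be all of S_3. The splitting field has degree |S_3| = 6 over Q, so [K : Q] = 6.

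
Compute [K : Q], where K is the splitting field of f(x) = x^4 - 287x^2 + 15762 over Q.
[K : Q] = 4

Solving the quadratic in x^2: x^2 = (287 ± √(287^2 - 4·15762))/2 = (287 ± √19321)/2 = (287 ± 139)/2, giving x^2 = 213 or x^2 = 74. So f(x) = (x^2 - 213)(x^2 - 74) and the roots of f are ±√213, ±√74. Hence the splitting field is K = Q(√213, √74). Since 213 and 74 are distinct squarefree integers > 1, their product 15762 is not a perfect square, so √74 ∉ Q(√213). By the tower law [K:Q] = [Q(√213,√74):Q(√213)] · [Q(√213):Q] = 2 · 2 = 4.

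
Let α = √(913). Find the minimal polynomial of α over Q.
m_α(x) = x^2 - 913

α satisfies α^2 - 913 = 0, so x^2 - 913 annihilates α. Since d = 913 is squarefree and ≠ 1, it is not a perfect square in Q, so x^2 - 913 has no rational root and is therefore irreducible over Q (a degree-2 polynomial over a field is irreducible iff it has no root). Hence m_α(x) = x^2 - 913.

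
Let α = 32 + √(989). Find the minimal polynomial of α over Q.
m_α(x) = x^2 - 64x + 35

From α - 32 = √(989), squaring gives (α - 32)^2 = 989, i.e. α^2 - 64α + 1024 = 989, so α^2 - 64α + 35 = 0. The discriminant of x^2 - 64x + 35 is (-64)^2 - 4·(35) = 4096 - 140 = 3956, and 4·(989) is not a perfect square in Q since 989 is squarefree and ≠ 1. Hence x^2 - 64x + 35 is irreducible over Q and is the minimal polynomial of α.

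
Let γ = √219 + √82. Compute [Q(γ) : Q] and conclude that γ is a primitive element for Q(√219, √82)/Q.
[Q(γ) : Q] = 4 (equivalently, Q(γ) = Q(√219, √82))

Obviously Q(γ) ⊆ Q(√219, √82), and [Q(√219, √82):Q] = 4 (since 219, 82 are distinct squarefree integers > 1 with 17958 not a perfect square). To show equality we compute the minimal polynomial of γ. From γ = √219 + √82: γ^2 = 219 + 2√(17958) + 82 = 301 + 2√(17958), so γ^2 - 301 = 2√(17958); squaring, (γ^2 - 301)^2 = 4·17958, i.e. γ^4 - 602γ^2 + 90601 - 71832 = 0, i.e. γ^4 - 602γ^2 + 18769 = 0. So γ is a root of x^4 - 602x^2 + 18769. This polynomial is irreducible over Q: it has no rational root (each ±√219 ± √82 is irrational), and any factorization into two quadratics over Q would force √(17958) ∈ Q (pairing opposite roots) or √219, √82 ∈ Q (other pairings), all impossible. Hence [Q(γ):Q] = 4 = [Q(√219, √82):Q], so Q(γ) = Q(√219, √82).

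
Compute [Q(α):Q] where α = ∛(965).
[Q(α):Q] = 3

The minimal polynomial of α is x^3 - 965, irreducible over Q since 965 is not a perfect cube (so x^3 - 965 has no rational root). Hence [Q(α):Q] = deg(m_α) = 3.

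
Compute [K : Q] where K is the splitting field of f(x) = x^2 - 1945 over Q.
[K : Q] = 2

f(x) = x^2 - 1945 factors as (x - √1945)(x + √1945). The splitting field is K = Q(√1945). Since 1945 is squarefree and > 1, it is not a perfect square, so x^2 - 1945 is irreducible over Q and [Q(√1945) : Q] = 2. Hence [K : Q] = 2.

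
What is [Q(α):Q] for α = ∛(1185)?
[Q(α):Q] = 3

The minimal polynomial of α is x^3 - 1185, irreducible over Q since 1185 is not a perfect cube (so x^3 - 1185 has no rational root). Hence [Q(α):Q] = deg(m_α) = 3.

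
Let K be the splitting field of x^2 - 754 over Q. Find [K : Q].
[K : Q] = 2

f(x) = x^2 - 754 factors as (x - √754)(x + √754). The splitting field is K = Q(√754). Since 754 is squarefree and > 1, it is not a perfect square, so x^2 - 754 is irreducible over Q and [Q(√754) : Q] = 2. Hence [K : Q] = 2.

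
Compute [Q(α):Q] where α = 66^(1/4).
[Q(α):Q] = 4

α is a root of x^4 - 66. By Eisenstein's criterion at the prime p = 2 (which divides the constant term 66 but p^2 = 4 does not, since 66 is squarefree), x^4 - 66 is irreducible over Q. Hence [Q(α):Q] = 4.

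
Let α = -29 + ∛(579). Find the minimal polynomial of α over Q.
m_α(x) = x^3 + 87x^2 + 2523x + 23810

Set β = α + 29 = ∛(579), so β^3 = 579. Then (α + 29)^3 - 579 = 0, i.e. α is a root of g(x) = (x + 29)^3 - 579 = x^3 + 87x^2 + 2523x + 23810. Since g(x) = h(x + 29) where h(x) = x^3 - 579, and h is irreducible over Q (because 579 is not a perfect cube, so h has no rational root, and a monic cubic with no rational root is irreducible), g is also irreducible (irreducibility is preserved under the substitution x → x + 29). Hence m_α(x) = x^3 + 87x^2 + 2523x + 23810.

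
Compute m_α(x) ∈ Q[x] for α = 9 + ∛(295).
m_α(x) = x^3 - 27x^2 + 243x - 1024

Set β = α - 9 = ∛(295), so β^3 = 295. Then (α - 9)^3 - 295 = 0, i.e. α is a root of g(x) = (x - 9)^3 - 295 = x^3 - 27x^2 + 243x - 1024. Since g(x) = h(x - 9) where h(x) = x^3 - 295, and h is irreducible over Q (because 295 is not a perfect cube, so h has no rational root, and a monic cubic with no rational root is irreducible), g is also irreducible (irreducibility is preserved under the substitution x → x - 9). Hence m_α(x) = x^3 - 27x^2 + 243x - 1024.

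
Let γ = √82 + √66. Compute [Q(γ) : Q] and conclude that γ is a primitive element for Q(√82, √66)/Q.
[Q(γ) : Q] = 4 (equivalently, Q(γ) = Q(√82, √66))

Obviously Q(γ) ⊆ Q(√82, √66), and [Q(√82, √66):Q] = 4 (since 82, 66 are distinct squarefree integers > 1 with 5412 not a perfect square). To show equality we compute the minimal polynomial of γ. From γ = √82 + √66: γ^2 = 82 + 2√(5412) + 66 = 148 + 2√(5412), so γ^2 - 148 = 2√(5412); squaring, (γ^2 - 148)^2 = 4·5412, i.e. γ^4 - 296γ^2 + 21904 - 21648 = 0, i.e. γ^4 - 296γ^2 + 256 = 0. So γ is a root of x^4 - 296x^2 + 256. This polynomial is irreducible over Q: it has no rational root (each ±√82 ± √66 is irrational), and any factorization into two quadratics over Q would force √(5412) ∈ Q (pairing opposite roots) or √82, √66 ∈ Q (other pairings), all impossible. Hence [Q(γ):Q] = 4 = [Q(√82, √66):Q], so Q(γ) = Q(√82, √66).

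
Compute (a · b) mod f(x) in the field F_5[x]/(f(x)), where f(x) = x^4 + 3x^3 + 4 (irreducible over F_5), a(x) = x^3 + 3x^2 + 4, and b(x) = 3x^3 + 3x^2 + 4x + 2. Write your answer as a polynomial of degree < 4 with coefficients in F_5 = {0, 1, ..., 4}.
a · b ≡ 4x^3 + x^2 + 4x + 2 (mod f(x))

Multiply in F_5[x]: a(x)·b(x) = (x^3 + 3x^2 + 4)·(3x^3 + 3x^2 + 4x + 2) = 3x^6 + 2x^5 + 3x^4 + x^3 + 3x^2 + x + 3. This has degree ≥ 4, so divide by f(x) over F_5: 3x^6 + 2x^5 + 3x^4 + x^3 + 3x^2 + x + 3 = (3x^2 + 3x + 4)·(x^4 + 3x^3 + 4) + (4x^3 + x^2 + 4x + 2). Hence a·b ≡ 4x^3 + x^2 + 4x + 2 (mod f). (F_5[x]/(f) is a field with 5^4 = 625 elements since f is irreducible of degree 4.)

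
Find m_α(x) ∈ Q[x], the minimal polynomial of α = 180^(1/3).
m_α(x) = x^3 - 180

α satisfies α^3 = 180, so x^3 - 180 annihilates α. By the rational root test, a rational root p/q (in lowest terms) of x^3 - 180 would satisfy p^3 = 180 q^3, forcing q = 1 and p^3 = 180; but 180 is not a perfect cube, contradiction. A monic cubic over Q with no rational root is irreducible (any nontrivial factorization would include a linear factor). Hence x^3 - 180 is the minimal polynomial of α, and in particular [Q(α):Q] = 3.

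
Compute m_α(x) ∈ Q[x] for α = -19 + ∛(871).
m_α(x) = x^3 + 57x^2 + 1083x + 5988

Set β = α + 19 = ∛(871), so β^3 = 871. Then (α + 19)^3 - 871 = 0, i.e. α is a root of g(x) = (x + 19)^3 - 871 = x^3 + 57x^2 + 1083x + 5988. Since g(x) = h(x + 19) where h(x) = x^3 - 871, and h is irreducible over Q (because 871 is not a perfect cube, so h has no rational root, and a monic cubic with no rational root is irreducible), g is also irreducible (irreducibility is preserved under the substitution x → x + 19). Hence m_α(x) = x^3 + 57x^2 + 1083x + 5988.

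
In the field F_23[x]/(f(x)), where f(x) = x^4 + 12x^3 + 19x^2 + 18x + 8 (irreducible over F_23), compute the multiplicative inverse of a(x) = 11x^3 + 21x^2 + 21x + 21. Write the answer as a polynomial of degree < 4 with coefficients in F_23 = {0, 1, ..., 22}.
a(x)^(-1) ≡ 20x^3 + 3x^2 + 10x + 3 (mod f(x))

Since f is irreducible over F_23, F_23[x]/(f) is a field and a(x) ≠ 0 has an inverse. Apply the extended Euclidean algorithm to f(x) and a(x) in F_23[x]: f(x) = (21x + 7)·a(x) + (6x^2 + 5x + 22);  a(x) = (21x + 9)·(6x^2 + 5x + 22) + (20x + 7);  (6x^2 + 5x + 22) = (21x + 9)·(20x + 7) + (5). The last nonzero remainder is the constant 5 = gcd(f, a) in F_23. Back-substituting through the division chain expresses 5 = s(x)·a(x) + t(x)·f(x) with s(x) ≡ 8x^3 + 15x^2 + 4x + 15 (mod f), so (8x^3 + 15x^2 + 4x + 15)·a(x) ≡ 5 (mod f). Multiplying by 5^(-1) ≡ 14 in F_23 gives a(x)^(-1) ≡ 14·(8x^3 + 15x^2 + 4x + 15) ≡ 20x^3 + 3x^2 + 10x + 3 (mod f). Check: (11x^3 + 21x^2 + 21x + 21)·(20x^3 + 3x^2 + 10x + 3) = 13x^6 + 16x^5 + 18x^4 + 13x^3 + 14x^2 + 20x + 17 ≡ 1 (mod x^4 + 12x^3 + 19x^2 + 18x + 8).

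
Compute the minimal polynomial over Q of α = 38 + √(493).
m_α(x) = x^2 - 76x + 951

From α - 38 = √(493), squaring gives (α - 38)^2 = 493, i.e. α^2 - 76α + 1444 = 493, so α^2 - 76α + 951 = 0. The discriminant of x^2 - 76x + 951 is (-76)^2 - 4·(951) = 5776 - 3804 = 1972, and 4·(493) is not a perfect square in Q since 493 is squarefree and ≠ 1. Hence x^2 - 76x + 951 is irreducible over Q and is the minimal polynomial of α.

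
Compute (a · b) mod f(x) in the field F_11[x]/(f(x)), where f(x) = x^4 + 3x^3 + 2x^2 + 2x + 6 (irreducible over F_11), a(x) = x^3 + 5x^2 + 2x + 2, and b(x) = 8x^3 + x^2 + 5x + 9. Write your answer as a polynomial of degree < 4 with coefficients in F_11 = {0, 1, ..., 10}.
a · b ≡ 4x^3 + 2x^2 + 8x (mod f(x))

Multiply in F_11[x]: a(x)·b(x) = (x^3 + 5x^2 + 2x + 2)·(8x^3 + x^2 + 5x + 9) = 8x^6 + 8x^5 + 4x^4 + 8x^3 + 2x^2 + 6x + 7. This has degree ≥ 4, so divide by f(x) over F_11: 8x^6 + 8x^5 + 4x^4 + 8x^3 + 2x^2 + 6x + 7 = (8x^2 + 6x + 3)·(x^4 + 3x^3 + 2x^2 + 2x + 6) + (4x^3 + 2x^2 + 8x). Hence a·b ≡ 4x^3 + 2x^2 + 8x (mod f). (F_11[x]/(f) is a field with 11^4 = 14641 elements since f is irreducible of degree 4.)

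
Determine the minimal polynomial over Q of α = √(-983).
m_α(x) = x^2 + 983

α satisfies α^2 + 983 = 0, so x^2 + 983 annihilates α. Since d = -983 is squarefree and ≠ 1, it is not a perfect square in Q, so x^2 + 983 has no rational root and is therefore irreducible over Q (a degree-2 polynomial over a field is irreducible iff it has no root). Hence m_α(x) = x^2 + 983.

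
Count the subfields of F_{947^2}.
F_{947^2} has 2 subfields

The subfields of F_{p^n} are exactly the fields F_{p^d} for d | n (each is the fixed field of the unique index-d subgroup of Gal(F_{p^n}/F_p) ≅ Z/nZ). The divisors of n = 2 are {1, 2}, giving 2 subfields: F_{947^1}, F_{947^2}.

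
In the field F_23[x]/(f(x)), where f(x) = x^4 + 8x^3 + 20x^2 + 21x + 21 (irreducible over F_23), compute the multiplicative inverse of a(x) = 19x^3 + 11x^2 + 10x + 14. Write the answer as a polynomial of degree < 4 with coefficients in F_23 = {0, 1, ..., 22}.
a(x)^(-1) ≡ 11x^3 + 5x^2 + x + 6 (mod f(x))

Since f is irreducible over F_23, F_23[x]/(f) is a field and a(x) ≠ 0 has an inverse. Apply the extended Euclidean algorithm to f(x) and a(x) in F_23[x]: f(x) = (17x + 16)·a(x) + (19x^2 + 14x + 4);  a(x) = (x + 18)·(19x^2 + 14x + 4) + (7x + 11);  (19x^2 + 14x + 4) = (6x + 9)·(7x + 11) + (20). The last nonzero remainder is the constant 20 = gcd(f, a) in F_23. Back-substituting through the division chain expresses 20 = s(x)·a(x) + t(x)·f(x) with s(x) ≡ 13x^3 + 8x^2 + 20x + 5 (mod f), so (13x^3 + 8x^2 + 20x + 5)·a(x) ≡ 20 (mod f). Multiplying by 20^(-1) ≡ 15 in F_23 gives a(x)^(-1) ≡ 15·(13x^3 + 8x^2 + 20x + 5) ≡ 11x^3 + 5x^2 + x + 6 (mod f). Check: (19x^3 + 11x^2 + 10x + 14)·(11x^3 + 5x^2 + x + 6) = 2x^6 + 9x^5 + 7x^3 + 8x^2 + 5x + 15 ≡ 1 (mod x^4 + 8x^3 + 20x^2 + 21x + 21).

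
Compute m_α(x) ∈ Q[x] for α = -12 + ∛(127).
m_α(x) = x^3 + 36x^2 + 432x + 1601

Set β = α + 12 = ∛(127), so β^3 = 127. Then (α + 12)^3 - 127 = 0, i.e. α is a root of g(x) = (x + 12)^3 - 127 = x^3 + 36x^2 + 432x + 1601. Since g(x) = h(x + 12) where h(x) = x^3 - 127, and h is irreducible over Q (because 127 is not a perfect cube, so h has no rational root, and a monic cubic with no rational root is irreducible), g is also irreducible (irreducibility is preserved under the substitution x → x + 12). Hence m_α(x) = x^3 + 36x^2 + 432x + 1601.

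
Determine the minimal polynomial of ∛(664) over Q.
m_α(x) = x^3 - 664

α satisfies α^3 = 664, so x^3 - 664 annihilates α. By the rational root test, a rational root p/q (in lowest terms) of x^3 - 664 would satisfy p^3 = 664 q^3, forcing q = 1 and p^3 = 664; but 664 is not a perfect cube, contradiction. A monic cubic over Q with no rational root is irreducible (any nontrivial factorization would include a linear factor). Hence x^3 - 664 is the minimal polynomial of α, and in particular [Q(α):Q] = 3.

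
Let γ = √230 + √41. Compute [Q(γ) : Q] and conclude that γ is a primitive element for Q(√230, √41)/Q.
[Q(γ) : Q] = 4 (equivalently, Q(γ) = Q(√230, √41))

Obviously Q(γ) ⊆ Q(√230, √41), and [Q(√230, √41):Q] = 4 (since 230, 41 are distinct squarefree integers > 1 with 9430 not a perfect square). To show equality we compute the minimal polynomial of γ. From γ = √230 + √41: γ^2 = 230 + 2√(9430) + 41 = 271 + 2√(9430), so γ^2 - 271 = 2√(9430); squaring, (γ^2 - 271)^2 = 4·9430, i.e. γ^4 - 542γ^2 + 73441 - 37720 = 0, i.e. γ^4 - 542γ^2 + 35721 = 0. So γ is a root of x^4 - 542x^2 + 35721. This polynomial is irreducible over Q: it has no rational root (each ±√230 ± √41 is irrational), and any factorization into two quadratics over Q would force √(9430) ∈ Q (pairing opposite roots) or √230, √41 ∈ Q (other pairings), all impossible. Hence [Q(γ):Q] = 4 = [Q(√230, √41):Q], so Q(γ) = Q(√230, √41).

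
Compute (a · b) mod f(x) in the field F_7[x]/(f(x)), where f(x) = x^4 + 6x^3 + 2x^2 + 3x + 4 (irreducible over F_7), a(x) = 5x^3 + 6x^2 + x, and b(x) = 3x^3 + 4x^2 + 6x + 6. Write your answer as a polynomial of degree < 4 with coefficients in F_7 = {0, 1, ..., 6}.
a · b ≡ 6x^3 + 6x^2 + 2x + 2 (mod f(x))

Multiply in F_7[x]: a(x)·b(x) = (5x^3 + 6x^2 + x)·(3x^3 + 4x^2 + 6x + 6) = x^6 + 3x^5 + x^4 + 6x. This has degree ≥ 4, so divide by f(x) over F_7: x^6 + 3x^5 + x^4 + 6x = (x^2 + 4x + 3)·(x^4 + 6x^3 + 2x^2 + 3x + 4) + (6x^3 + 6x^2 + 2x + 2). Hence a·b ≡ 6x^3 + 6x^2 + 2x + 2 (mod f). (F_7[x]/(f) is a field with 7^4 = 2401 elements since f is irreducible of degree 4.)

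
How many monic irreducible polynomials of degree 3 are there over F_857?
There are 209807312 monic irreducible polynomials of degree 3 over F_857

Each element of F_{857^3} that lies in no proper subfield is a root of exactly one monic irreducible of degree 3 over F_857, and each such polynomial has 3 distinct roots in F_{857^3}. By Möbius inversion the count is N_857(3) = (1/3) Σ_{d|3} μ(3/d) · 857^d = (1/3)(μ(3)·857^1 + μ(1)·857^3) = 629421936/3 = 209807312.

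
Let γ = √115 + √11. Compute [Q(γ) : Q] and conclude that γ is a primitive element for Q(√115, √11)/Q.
[Q(γ) : Q] = 4 (equivalently, Q(γ) = Q(√115, √11))

Obviously Q(γ) ⊆ Q(√115, √11), and [Q(√115, √11):Q] = 4 (since 115, 11 are distinct squarefree integers > 1 with 1265 not a perfect square). To show equality we compute the minimal polynomial of γ. From γ = √115 + √11: γ^2 = 115 + 2√(1265) + 11 = 126 + 2√(1265), so γ^2 - 126 = 2√(1265); squaring, (γ^2 - 126)^2 = 4·1265, i.e. γ^4 - 252γ^2 + 15876 - 5060 = 0, i.e. γ^4 - 252γ^2 + 10816 = 0. So γ is a root of x^4 - 252x^2 + 10816. This polynomial is irreducible over Q: it has no rational root (each ±√115 ± √11 is irrational), and any factorization into two quadratics over Q would force √(1265) ∈ Q (pairing opposite roots) or √115, √11 ∈ Q (other pairings), all impossible. Hence [Q(γ):Q] = 4 = [Q(√115, √11):Q], so Q(γ) = Q(√115, √11).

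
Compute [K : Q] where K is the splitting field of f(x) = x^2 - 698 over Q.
[K : Q] = 2

f(x) = x^2 - 698 factors as (x - √698)(x + √698). The splitting field is K = Q(√698). Since 698 is squarefree and > 1, it is not a perfect square, so x^2 - 698 is irreducible over Q and [Q(√698) : Q] = 2. Hence [K : Q] = 2.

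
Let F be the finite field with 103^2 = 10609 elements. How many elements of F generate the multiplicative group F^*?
There are φ(10608) = 3072 primitive elements

F_q^* is cyclic of order q - 1 = 10608. A cyclic group of order m has exactly φ(m) generators. Here m = 10608 = 2^4 · 3 · 13 · 17, so the number of primitive elements is φ(10608) = 3072.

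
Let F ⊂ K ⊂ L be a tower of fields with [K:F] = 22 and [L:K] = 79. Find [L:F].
[L:F] = 1738

The tower law says that for any tower of field extensions F ⊂ K ⊂ L with finite degrees, [L:F] = [L:K] · [K:F]. Here this gives [L:F] = 79 · 22 = 1738.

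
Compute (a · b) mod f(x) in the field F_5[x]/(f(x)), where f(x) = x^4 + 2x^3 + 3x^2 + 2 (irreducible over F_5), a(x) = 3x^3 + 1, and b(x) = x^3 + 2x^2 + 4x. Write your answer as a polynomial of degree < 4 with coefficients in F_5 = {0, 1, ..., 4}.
a · b ≡ 2x^2 + 4x + 4 (mod f(x))

Multiply in F_5[x]: a(x)·b(x) = (3x^3 + 1)·(x^3 + 2x^2 + 4x) = 3x^6 + x^5 + 2x^4 + x^3 + 2x^2 + 4x. This has degree ≥ 4, so divide by f(x) over F_5: 3x^6 + x^5 + 2x^4 + x^3 + 2x^2 + 4x = (3x^2 + 3)·(x^4 + 2x^3 + 3x^2 + 2) + (2x^2 + 4x + 4). Hence a·b ≡ 2x^2 + 4x + 4 (mod f). (F_5[x]/(f) is a field with 5^4 = 625 elements since f is irreducible of degree 4.)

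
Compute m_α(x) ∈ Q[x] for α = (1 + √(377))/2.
m_α(x) = x^2 - x - 94

From 2α - 1 = √(377), squaring gives (2α - 1)^2 = 377, i.e. 4α^2 - 4α + 1 = 377, so α^2 - α + (1 - 377)/4 = 0. Since 377 ≡ 1 (mod 4), (1 - 377)/4 = -94 ∈ Z. The polynomial x^2 - x - 94 has discriminant 1 - 4·(-94) = 377, which is not a perfect square in Q (d = 377 is squarefree and ≠ 1), so x^2 - x - 94 is irreducible over Q. It is the minimal polynomial of α.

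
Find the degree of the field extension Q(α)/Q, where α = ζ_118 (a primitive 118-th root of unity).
[Q(α):Q] = 58

The minimal polynomial of ζ_118 over Q is the 118-th cyclotomic polynomial Φ_118(x), which is irreducible over Q and has degree φ(118) = 58. Hence [Q(α):Q] = φ(118) = 58.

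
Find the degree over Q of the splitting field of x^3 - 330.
[K : Q] = 6

The roots of x^3 - 330 are ∛330, ω∛330, ω^2∛330 where ω = e^(2πi/3) is a primitive cube root of unity, so K = Q(∛330, ω). Now [Q(∛330):Q] = 3 (since 330 is not a perfect cube, x^3 - 330 is irreducible) and [Q(ω):Q] = 2. Both 2 and 3 divide [K:Q], and [K:Q] ≤ 3·2 = 6, so [K:Q] = 6. (Equivalently: Q(∛330) ⊂ R but ω ∉ R, so [K : Q(∛330)] = 2.)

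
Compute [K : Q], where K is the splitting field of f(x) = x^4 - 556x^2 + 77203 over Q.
[K : Q] = 4

Solving the quadratic in x^2: x^2 = (556 ± √(556^2 - 4·77203))/2 = (556 ± √324)/2 = (556 ± 18)/2, giving x^2 = 287 or x^2 = 269. So f(x) = (x^2 - 287)(x^2 - 269) and the roots of f are ±√287, ±√269. Hence the splitting field is K = Q(√287, √269). Since 287 and 269 are distinct squarefree integers > 1, their product 77203 is not a perfect square, so √269 ∉ Q(√287). By the tower law [K:Q] = [Q(√287,√269):Q(√287)] · [Q(√287):Q] = 2 · 2 = 4.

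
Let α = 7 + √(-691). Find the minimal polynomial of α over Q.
m_α(x) = x^2 - 14x + 740

From α - 7 = √(-691), squaring gives (α - 7)^2 = -691, i.e. α^2 - 14α + 49 = -691, so α^2 - 14α + 740 = 0. The discriminant of x^2 - 14x + 740 is (-14)^2 - 4·(740) = 196 - 2960 = -2764, and 4·(-691) is not a perfect square in Q since -691 is squarefree and ≠ 1. Hence x^2 - 14x + 740 is irreducible over Q and is the minimal polynomial of α.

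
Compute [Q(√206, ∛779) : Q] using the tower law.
[Q(√206, ∛779) : Q] = 6

Let L = Q(√206, ∛779). Since Q(√206) ⊂ L and [Q(√206):Q] = 2, the tower law gives 2 | [L:Q]. Likewise Q(∛779) ⊂ L with [Q(∛779):Q] = 3 (because 779 is not a perfect cube), so 3 | [L:Q]. As gcd(2,3) = 1, [L:Q] is divisible by 6. Conversely L is generated over Q by √206 and ∛779, so [L:Q] ≤ 2·3 = 6. Therefore [Q(√206, ∛779) : Q] = 6.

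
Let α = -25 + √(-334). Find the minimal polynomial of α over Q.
m_α(x) = x^2 + 50x + 959

From α + 25 = √(-334), squaring gives (α + 25)^2 = -334, i.e. α^2 + 50α + 625 = -334, so α^2 + 50α + 959 = 0. The discriminant of x^2 + 50x + 959 is (50)^2 - 4·(959) = 2500 - 3836 = -1336, and 4·(-334) is not a perfect square in Q since -334 is squarefree and ≠ 1. Hence x^2 + 50x + 959 is irreducible over Q and is the minimal polynomial of α.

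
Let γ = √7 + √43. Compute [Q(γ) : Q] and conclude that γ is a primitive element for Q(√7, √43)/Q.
[Q(γ) : Q] = 4 (equivalently, Q(γ) = Q(√7, √43))

Obviously Q(γ) ⊆ Q(√7, √43), and [Q(√7, √43):Q] = 4 (since 7, 43 are distinct squarefree integers > 1 with 301 not a perfect square). To show equality we compute the minimal polynomial of γ. From γ = √7 + √43: γ^2 = 7 + 2√(301) + 43 = 50 + 2√(301), so γ^2 - 50 = 2√(301); squaring, (γ^2 - 50)^2 = 4·301, i.e. γ^4 - 100γ^2 + 2500 - 1204 = 0, i.e. γ^4 - 100γ^2 + 1296 = 0. So γ is a root of x^4 - 100x^2 + 1296. This polynomial is irreducible over Q: it has no rational root (each ±√7 ± √43 is irrational), and any factorization into two quadratics over Q would force √(301) ∈ Q (pairing opposite roots) or √7, √43 ∈ Q (other pairings), all impossible. Hence [Q(γ):Q] = 4 = [Q(√7, √43):Q], so Q(γ) = Q(√7, √43).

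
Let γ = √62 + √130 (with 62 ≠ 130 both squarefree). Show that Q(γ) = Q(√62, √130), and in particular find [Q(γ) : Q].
[Q(γ) : Q] = 4 (equivalently, Q(γ) = Q(√62, √130))

Obviously Q(γ) ⊆ Q(√62, √130), and [Q(√62, √130):Q] = 4 (since 62, 130 are distinct squarefree integers > 1 with 8060 not a perfect square). To show equality we compute the minimal polynomial of γ. From γ = √62 + √130: γ^2 = 62 + 2√(8060) + 130 = 192 + 2√(8060), so γ^2 - 192 = 2√(8060); squaring, (γ^2 - 192)^2 = 4·8060, i.e. γ^4 - 384γ^2 + 36864 - 32240 = 0, i.e. γ^4 - 384γ^2 + 4624 = 0. So γ is a root of x^4 - 384x^2 + 4624. This polynomial is irreducible over Q: it has no rational root (each ±√62 ± √130 is irrational), and any factorization into two quadratics over Q would force √(8060) ∈ Q (pairing opposite roots) or √62, √130 ∈ Q (other pairings), all impossible. Hence [Q(γ):Q] = 4 = [Q(√62, √130):Q], so Q(γ) = Q(√62, √130).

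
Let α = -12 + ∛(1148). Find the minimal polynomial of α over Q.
m_α(x) = x^3 + 36x^2 + 432x + 580

Set β = α + 12 = ∛(1148), so β^3 = 1148. Then (α + 12)^3 - 1148 = 0, i.e. α is a root of g(x) = (x + 12)^3 - 1148 = x^3 + 36x^2 + 432x + 580. Since g(x) = h(x + 12) where h(x) = x^3 - 1148, and h is irreducible over Q (because 1148 is not a perfect cube, so h has no rational root, and a monic cubic with no rational root is irreducible), g is also irreducible (irreducibility is preserved under the substitution x → x + 12). Hence m_α(x) = x^3 + 36x^2 + 432x + 580.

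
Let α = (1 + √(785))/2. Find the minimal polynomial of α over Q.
m_α(x) = x^2 - x - 196

From 2α - 1 = √(785), squaring gives (2α - 1)^2 = 785, i.e. 4α^2 - 4α + 1 = 785, so α^2 - α + (1 - 785)/4 = 0. Since 785 ≡ 1 (mod 4), (1 - 785)/4 = -196 ∈ Z. The polynomial x^2 - x - 196 has discriminant 1 - 4·(-196) = 785, which is not a perfect square in Q (d = 785 is squarefree and ≠ 1), so x^2 - x - 196 is irreducible over Q. It is the minimal polynomial of α.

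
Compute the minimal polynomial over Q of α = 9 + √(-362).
m_α(x) = x^2 - 18x + 443

From α - 9 = √(-362), squaring gives (α - 9)^2 = -362, i.e. α^2 - 18α + 81 = -362, so α^2 - 18α + 443 = 0. The discriminant of x^2 - 18x + 443 is (-18)^2 - 4·(443) = 324 - 1772 = -1448, and 4·(-362) is not a perfect square in Q since -362 is squarefree and ≠ 1. Hence x^2 - 18x + 443 is irreducible over Q and is the minimal polynomial of α.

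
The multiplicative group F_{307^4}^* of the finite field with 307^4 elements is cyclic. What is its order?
|F_{307^4}^*| = 8882874000

F_{307^4} has 307^4 = 8882874001 elements; its multiplicative group consists of all nonzero elements, so |F_{307^4}^*| = 8882874001 - 1 = 8882874000. (It is cyclic since any finite subgroup of the multiplicative group of a field is cyclic.)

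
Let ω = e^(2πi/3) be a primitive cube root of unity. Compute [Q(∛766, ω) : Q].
[Q(∛766, ω) : Q] = 6

[Q(∛766):Q] = 3 (min poly x^3 - 766, irreducible since 766 is not a perfect cube). [Q(ω):Q] = 2 (min poly x^2 + x + 1). Since Q(∛766) ⊂ R and ω ∉ R, we have ω ∉ Q(∛766), so x^2 + x + 1 remains irreducible over Q(∛766) and [Q(∛766, ω) : Q(∛766)] = 2. By the tower law, [Q(∛766, ω) : Q] = 3 · 2 = 6. (In fact Q(∛766, ω) is the splitting field of x^3 - 766 over Q.)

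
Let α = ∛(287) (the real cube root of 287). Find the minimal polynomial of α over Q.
m_α(x) = x^3 - 287

α satisfies α^3 = 287, so x^3 - 287 annihilates α. By the rational root test, a rational root p/q (in lowest terms) of x^3 - 287 would satisfy p^3 = 287 q^3, forcing q = 1 and p^3 = 287; but 287 is not a perfect cube, contradiction. A monic cubic over Q with no rational root is irreducible (any nontrivial factorization would include a linear factor). Hence x^3 - 287 is the minimal polynomial of α, and in particular [Q(α):Q] = 3.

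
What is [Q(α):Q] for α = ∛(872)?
[Q(α):Q] = 3

The minimal polynomial of α is x^3 - 872, irreducible over Q since 872 is not a perfect cube (so x^3 - 872 has no rational root). Hence [Q(α):Q] = deg(m_α) = 3.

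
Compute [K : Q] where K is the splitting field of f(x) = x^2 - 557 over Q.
[K : Q] = 2

f(x) = x^2 - 557 factors as (x - √557)(x + √557). The splitting field is K = Q(√557). Since 557 is squarefree and > 1, it is not a perfect square, so x^2 - 557 is irreducible over Q and [Q(√557) : Q] = 2. Hence [K : Q] = 2.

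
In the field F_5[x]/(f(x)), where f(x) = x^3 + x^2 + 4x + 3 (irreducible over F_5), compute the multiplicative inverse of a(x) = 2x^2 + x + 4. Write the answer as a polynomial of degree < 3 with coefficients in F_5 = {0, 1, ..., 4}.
a(x)^(-1) ≡ x^2 + 2x (mod f(x))

Since f is irreducible over F_5, F_5[x]/(f) is a field and a(x) ≠ 0 has an inverse. Apply the extended Euclidean algorithm to f(x) and a(x) in F_5[x]: f(x) = (3x + 4)·a(x) + (3x + 2);  a(x) = (4x + 1)·(3x + 2) + (2). The last nonzero remainder is the constant 2 = gcd(f, a) in F_5. Back-substituting through the division chain expresses 2 = s(x)·a(x) + t(x)·f(x) with s(x) ≡ 2x^2 + 4x (mod f), so (2x^2 + 4x)·a(x) ≡ 2 (mod f). Multiplying by 2^(-1) ≡ 3 in F_5 gives a(x)^(-1) ≡ 3·(2x^2 + 4x) ≡ x^2 + 2x (mod f). Check: (2x^2 + x + 4)·(x^2 + 2x) = 2x^4 + x^2 + 3x ≡ 1 (mod x^3 + x^2 + 4x + 3).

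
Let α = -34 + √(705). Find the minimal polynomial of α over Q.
m_α(x) = x^2 + 68x + 451

From α + 34 = √(705), squaring gives (α + 34)^2 = 705, i.e. α^2 + 68α + 1156 = 705, so α^2 + 68α + 451 = 0. The discriminant of x^2 + 68x + 451 is (68)^2 - 4·(451) = 4624 - 1804 = 2820, and 4·(705) is not a perfect square in Q since 705 is squarefree and ≠ 1. Hence x^2 + 68x + 451 is irreducible over Q and is the minimal polynomial of α.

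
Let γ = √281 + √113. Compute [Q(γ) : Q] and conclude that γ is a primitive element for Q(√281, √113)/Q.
[Q(γ) : Q] = 4 (equivalently, Q(γ) = Q(√281, √113))

Obviously Q(γ) ⊆ Q(√281, √113), and [Q(√281, √113):Q] = 4 (since 281, 113 are distinct squarefree integers > 1 with 31753 not a perfect square). To show equality we compute the minimal polynomial of γ. From γ = √281 + √113: γ^2 = 281 + 2√(31753) + 113 = 394 + 2√(31753), so γ^2 - 394 = 2√(31753); squaring, (γ^2 - 394)^2 = 4·31753, i.e. γ^4 - 788γ^2 + 155236 - 127012 = 0, i.e. γ^4 - 788γ^2 + 28224 = 0. So γ is a root of x^4 - 788x^2 + 28224. This polynomial is irreducible over Q: it has no rational root (each ±√281 ± √113 is irrational), and any factorization into two quadratics over Q would force √(31753) ∈ Q (pairing opposite roots) or √281, √113 ∈ Q (other pairings), all impossible. Hence [Q(γ):Q] = 4 = [Q(√281, √113):Q], so Q(γ) = Q(√281, √113).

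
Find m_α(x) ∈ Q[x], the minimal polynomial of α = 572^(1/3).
m_α(x) = x^3 - 572

α satisfies α^3 = 572, so x^3 - 572 annihilates α. By the rational root test, a rational root p/q (in lowest terms) of x^3 - 572 would satisfy p^3 = 572 q^3, forcing q = 1 and p^3 = 572; but 572 is not a perfect cube, contradiction. A monic cubic over Q with no rational root is irreducible (any nontrivial factorization would include a linear factor). Hence x^3 - 572 is the minimal polynomial of α, and in particular [Q(α):Q] = 3.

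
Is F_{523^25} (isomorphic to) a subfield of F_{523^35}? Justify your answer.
No: F_{523^25} is not a subfield of F_{523^35}

F_{p^m} embeds in F_{p^n} iff m | n. Here 25 ∤ 35 (since 35 = 1·25 + 10 with remainder 10 ≠ 0), so F_{523^25} is not a subfield of F_{523^35}. Equivalently: if it were, the tower law would give 25 = [F_{523^25}:F_523] dividing [F_{523^35}:F_523] = 35, contradiction.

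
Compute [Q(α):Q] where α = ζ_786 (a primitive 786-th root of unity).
[Q(α):Q] = 260

The minimal polynomial of ζ_786 over Q is the 786-th cyclotomic polynomial Φ_786(x), which is irreducible over Q and has degree φ(786) = 260. Hence [Q(α):Q] = φ(786) = 260.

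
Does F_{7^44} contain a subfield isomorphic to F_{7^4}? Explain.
Yes: F_{7^4} is a subfield of F_{7^44}

F_{p^m} embeds in F_{p^n} iff m | n (since F_{p^n} is the splitting field of x^(p^n) - x, and F_{p^m} ⊂ F_{p^n} forces p^n to be a power of p^m, i.e. m | n; conversely if m | n then every root of x^(p^m) - x is a root of x^(p^n) - x). Here 4 | 44 (since 44 = 11·4), so F_{7^4} is a subfield of F_{7^44}, and [F_{7^44} : F_{7^4}] = 44/4 = 11.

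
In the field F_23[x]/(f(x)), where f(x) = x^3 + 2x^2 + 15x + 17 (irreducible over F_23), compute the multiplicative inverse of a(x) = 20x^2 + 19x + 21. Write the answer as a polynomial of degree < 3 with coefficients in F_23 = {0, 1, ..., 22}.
a(x)^(-1) ≡ 13x^2 + 6x + 12 (mod f(x))

Since f is irreducible over F_23, F_23[x]/(f) is a field and a(x) ≠ 0 has an inverse. Apply the extended Euclidean algorithm to f(x) and a(x) in F_23[x]: f(x) = (15x + 10)·a(x) + (16x + 14);  a(x) = (7x + 8)·(16x + 14) + (1). The last nonzero remainder is the constant 1 = gcd(f, a) in F_23. Back-substituting through the division chain expresses 1 = s(x)·a(x) + t(x)·f(x) with s(x) ≡ 13x^2 + 6x + 12 (mod f), so a(x)^(-1) ≡ s(x) = 13x^2 + 6x + 12 (mod f). Check: (20x^2 + 19x + 21)·(13x^2 + 6x + 12) = 7x^4 + 22x^3 + 6x^2 + 9x + 22 ≡ 1 (mod x^3 + 2x^2 + 15x + 17).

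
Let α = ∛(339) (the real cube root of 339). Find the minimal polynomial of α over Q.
m_α(x) = x^3 - 339

α satisfies α^3 = 339, so x^3 - 339 annihilates α. By the rational root test, a rational root p/q (in lowest terms) of x^3 - 339 would satisfy p^3 = 339 q^3, forcing q = 1 and p^3 = 339; but 339 is not a perfect cube, contradiction. A monic cubic over Q with no rational root is irreducible (any nontrivial factorization would include a linear factor). Hence x^3 - 339 is the minimal polynomial of α, and in particular [Q(α):Q] = 3.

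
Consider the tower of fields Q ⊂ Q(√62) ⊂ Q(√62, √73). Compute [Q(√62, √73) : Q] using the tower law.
[Q(√62, √73) : Q] = 4

[Q(√62):Q] = 2 (min poly x^2 - 62, irreducible since 62 is squarefree > 1). For the top step, suppose √73 ∈ Q(√62), say √73 = c + d√62 with c, d ∈ Q. Squaring: 73 = c^2 + 62d^2 + 2cd√62. Since √62 ∉ Q this forces 2cd = 0. If d = 0 then √73 = c ∈ Q, contradicting 73 squarefree > 1. If c = 0 then 73 = 62d^2, so 62·73 = (62d)^2 is a perfect square in Q — but 62·73 = 4526 is not a perfect square (since 62 and 73 are distinct squarefree integers). Contradiction. Hence √73 ∉ Q(√62), so x^2 - 73 stays irreducible over Q(√62) and [Q(√62, √73) : Q(√62)] = 2. By the tower law, [Q(√62, √73) : Q] = 2 · 2 = 4.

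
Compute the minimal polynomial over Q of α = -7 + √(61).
m_α(x) = x^2 + 14x - 12

From α + 7 = √(61), squaring gives (α + 7)^2 = 61, i.e. α^2 + 14α + 49 = 61, so α^2 + 14α - 12 = 0. The discriminant of x^2 + 14x - 12 is (14)^2 - 4·(-12) = 196 + 48 = 244, and 4·(61) is not a perfect square in Q since 61 is squarefree and ≠ 1. Hence x^2 + 14x - 12 is irreducible over Q and is the minimal polynomial of α.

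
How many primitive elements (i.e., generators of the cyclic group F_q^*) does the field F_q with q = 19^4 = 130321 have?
There are φ(130320) = 34560 primitive elements

F_q^* is cyclic of order q - 1 = 130320. A cyclic group of order m has exactly φ(m) generators. Here m = 130320 = 2^4 · 3^2 · 5 · 181, so the number of primitive elements is φ(130320) = 34560.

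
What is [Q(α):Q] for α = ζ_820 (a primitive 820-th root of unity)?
[Q(α):Q] = 320

The minimal polynomial of ζ_820 over Q is the 820-th cyclotomic polynomial Φ_820(x), which is irreducible over Q and has degree φ(820) = 320. Hence [Q(α):Q] = φ(820) = 320.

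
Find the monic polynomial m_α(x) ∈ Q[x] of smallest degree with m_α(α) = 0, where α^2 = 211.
m_α(x) = x^2 - 211

α satisfies α^2 - 211 = 0, so x^2 - 211 annihilates α. Since d = 211 is squarefree and ≠ 1, it is not a perfect square in Q, so x^2 - 211 has no rational root and is therefore irreducible over Q (a degree-2 polynomial over a field is irreducible iff it has no root). Hence m_α(x) = x^2 - 211.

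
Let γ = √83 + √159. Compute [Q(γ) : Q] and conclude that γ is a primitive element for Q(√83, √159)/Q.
[Q(γ) : Q] = 4 (equivalently, Q(γ) = Q(√83, √159))

Obviously Q(γ) ⊆ Q(√83, √159), and [Q(√83, √159):Q] = 4 (since 83, 159 are distinct squarefree integers > 1 with 13197 not a perfect square). To show equality we compute the minimal polynomial of γ. From γ = √83 + √159: γ^2 = 83 + 2√(13197) + 159 = 242 + 2√(13197), so γ^2 - 242 = 2√(13197); squaring, (γ^2 - 242)^2 = 4·13197, i.e. γ^4 - 484γ^2 + 58564 - 52788 = 0, i.e. γ^4 - 484γ^2 + 5776 = 0. So γ is a root of x^4 - 484x^2 + 5776. This polynomial is irreducible over Q: it has no rational root (each ±√83 ± √159 is irrational), and any factorization into two quadratics over Q would force √(13197) ∈ Q (pairing opposite roots) or √83, √159 ∈ Q (other pairings), all impossible. Hence [Q(γ):Q] = 4 = [Q(√83, √159):Q], so Q(γ) = Q(√83, √159).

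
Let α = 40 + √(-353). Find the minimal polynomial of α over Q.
m_α(x) = x^2 - 80x + 1953

From α - 40 = √(-353), squaring gives (α - 40)^2 = -353, i.e. α^2 - 80α + 1600 = -353, so α^2 - 80α + 1953 = 0. The discriminant of x^2 - 80x + 1953 is (-80)^2 - 4·(1953) = 6400 - 7812 = -1412, and 4·(-353) is not a perfect square in Q since -353 is squarefree and ≠ 1. Hence x^2 - 80x + 1953 is irreducible over Q and is the minimal polynomial of α.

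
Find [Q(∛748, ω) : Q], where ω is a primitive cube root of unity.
[Q(∛748, ω) : Q] = 6

[Q(∛748):Q] = 3 (min poly x^3 - 748, irreducible since 748 is not a perfect cube). [Q(ω):Q] = 2 (min poly x^2 + x + 1). Since Q(∛748) ⊂ R and ω ∉ R, we have ω ∉ Q(∛748), so x^2 + x + 1 remains irreducible over Q(∛748) and [Q(∛748, ω) : Q(∛748)] = 2. By the tower law, [Q(∛748, ω) : Q] = 3 · 2 = 6. (In fact Q(∛748, ω) is the splitting field of x^3 - 748 over Q.)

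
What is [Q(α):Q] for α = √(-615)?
[Q(α):Q] = 2

[Q(α):Q] equals the degree of the minimal polynomial of α. Here α^2 = -615 and x^2 + 615 is irreducible (d = -615 is squarefree, ≠ 1, hence not a square), so deg(m_α) = 2. Thus [Q(α):Q] = 2.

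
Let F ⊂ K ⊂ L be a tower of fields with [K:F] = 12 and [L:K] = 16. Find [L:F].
[L:F] = 192

The tower law says that for any tower of field extensions F ⊂ K ⊂ L with finite degrees, [L:F] = [L:K] · [K:F]. Here this gives [L:F] = 16 · 12 = 192.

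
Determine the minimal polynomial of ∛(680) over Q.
m_α(x) = x^3 - 680

α satisfies α^3 = 680, so x^3 - 680 annihilates α. By the rational root test, a rational root p/q (in lowest terms) of x^3 - 680 would satisfy p^3 = 680 q^3, forcing q = 1 and p^3 = 680; but 680 is not a perfect cube, contradiction. A monic cubic over Q with no rational root is irreducible (any nontrivial factorization would include a linear factor). Hence x^3 - 680 is the minimal polynomial of α, and in particular [Q(α):Q] = 3.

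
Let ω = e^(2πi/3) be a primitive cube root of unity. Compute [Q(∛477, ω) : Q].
[Q(∛477, ω) : Q] = 6

[Q(∛477):Q] = 3 (min poly x^3 - 477, irreducible since 477 is not a perfect cube). [Q(ω):Q] = 2 (min poly x^2 + x + 1). Since Q(∛477) ⊂ R and ω ∉ R, we have ω ∉ Q(∛477), so x^2 + x + 1 remains irreducible over Q(∛477) and [Q(∛477, ω) : Q(∛477)] = 2. By the tower law, [Q(∛477, ω) : Q] = 3 · 2 = 6. (In fact Q(∛477, ω) is the splitting field of x^3 - 477 over Q.)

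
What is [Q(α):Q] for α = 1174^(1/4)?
[Q(α):Q] = 4

α is a root of x^4 - 1174. By Eisenstein's criterion at the prime p = 2 (which divides the constant term 1174 but p^2 = 4 does not, since 1174 is squarefree), x^4 - 1174 is irreducible over Q. Hence [Q(α):Q] = 4.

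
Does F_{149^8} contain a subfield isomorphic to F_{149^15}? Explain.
No: F_{149^15} is not a subfield of F_{149^8}

F_{p^m} embeds in F_{p^n} iff m | n. Here 15 ∤ 8 (since 8 = 0·15 + 8 with remainder 8 ≠ 0), so F_{149^15} is not a subfield of F_{149^8}. Equivalently: if it were, the tower law would give 15 = [F_{149^15}:F_149] dividing [F_{149^8}:F_149] = 8, contradiction.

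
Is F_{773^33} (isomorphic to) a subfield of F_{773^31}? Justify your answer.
No: F_{773^33} is not a subfield of F_{773^31}

F_{p^m} embeds in F_{p^n} iff m | n. Here 33 ∤ 31 (since 31 = 0·33 + 31 with remainder 31 ≠ 0), so F_{773^33} is not a subfield of F_{773^31}. Equivalently: if it were, the tower law would give 33 = [F_{773^33}:F_773] dividing [F_{773^31}:F_773] = 31, contradiction.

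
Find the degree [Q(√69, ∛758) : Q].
[Q(√69, ∛758) : Q] = 6

Let L = Q(√69, ∛758). Since Q(√69) ⊂ L and [Q(√69):Q] = 2, the tower law gives 2 | [L:Q]. Likewise Q(∛758) ⊂ L with [Q(∛758):Q] = 3 (because 758 is not a perfect cube), so 3 | [L:Q]. As gcd(2,3) = 1, [L:Q] is divisible by 6. Conversely L is generated over Q by √69 and ∛758, so [L:Q] ≤ 2·3 = 6. Therefore [Q(√69, ∛758) : Q] = 6.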